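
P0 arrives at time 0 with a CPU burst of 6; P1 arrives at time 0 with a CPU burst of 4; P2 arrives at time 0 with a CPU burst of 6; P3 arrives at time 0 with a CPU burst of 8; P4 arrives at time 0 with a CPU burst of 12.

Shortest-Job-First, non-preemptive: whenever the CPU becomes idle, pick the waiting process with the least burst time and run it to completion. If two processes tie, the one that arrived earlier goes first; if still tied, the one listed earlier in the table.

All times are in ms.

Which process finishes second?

Timeline: | P1 0-4 | P0 4-10 | P2 10-16 | P3 16-24 | P4 24-36 |
Completion: P0=10  P1=4  P2=16  P3=24  P4=36
Finish order: P1 → P0 → P2 → P3 → P4

P0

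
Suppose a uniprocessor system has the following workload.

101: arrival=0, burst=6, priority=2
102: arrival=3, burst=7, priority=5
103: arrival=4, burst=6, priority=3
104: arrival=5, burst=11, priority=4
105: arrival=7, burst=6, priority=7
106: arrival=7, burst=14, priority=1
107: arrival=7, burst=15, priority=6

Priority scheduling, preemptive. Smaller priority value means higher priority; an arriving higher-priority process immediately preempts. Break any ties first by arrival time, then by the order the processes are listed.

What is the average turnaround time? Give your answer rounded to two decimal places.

Timeline: | 101 0-6 | 103 6-7 | 106 7-21 | 103 21-26 | 104 26-37 | 102 37-44 | 107 44-59 | 105 59-65 |
Completion: 101=6  102=44  103=26  104=37  105=65  106=21  107=59
Turnaround (C−A): 101=6  102=41  103=22  104=32  105=58  106=14  107=52
Turnaround times: 101=6, 102=41, 103=22, 104=32, 105=58, 106=14, 107=52
Average turnaround = (6+41+22+32+58+14+52) / 7 = 225/7 = 32.14

32.14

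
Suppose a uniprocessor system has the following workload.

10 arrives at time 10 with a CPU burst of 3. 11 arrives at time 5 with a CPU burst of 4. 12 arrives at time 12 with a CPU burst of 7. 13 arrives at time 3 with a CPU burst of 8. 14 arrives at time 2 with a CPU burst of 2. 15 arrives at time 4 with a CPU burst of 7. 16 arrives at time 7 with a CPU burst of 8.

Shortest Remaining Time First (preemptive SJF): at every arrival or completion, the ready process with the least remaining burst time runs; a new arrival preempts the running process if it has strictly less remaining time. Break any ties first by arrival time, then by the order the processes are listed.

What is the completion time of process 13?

33

Gantt: | idle 0-2 | 14 2-4 | 15 4-5 | 11 5-9 | 15 9-10 | 10 10-13 | 15 13-18 | 12 18-25 | 13 25-33 | 16 33-41 |
Completion: 10=13  11=9  12=25  13=33  14=4  15=18  16=41
Turnaround (C−A): 10=3  11=4  12=13  13=30  14=2  15=14  16=34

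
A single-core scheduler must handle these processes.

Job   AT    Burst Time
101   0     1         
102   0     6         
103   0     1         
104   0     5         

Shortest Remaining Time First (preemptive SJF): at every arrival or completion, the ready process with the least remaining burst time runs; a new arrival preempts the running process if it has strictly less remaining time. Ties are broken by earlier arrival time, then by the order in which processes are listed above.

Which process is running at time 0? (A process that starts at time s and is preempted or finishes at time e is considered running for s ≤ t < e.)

Schedule: | 101 0-1 | 103 1-2 | 104 2-7 | 102 7-13 |
Completion: 101=1  102=13  103=2  104=7
Turnaround (C−A): 101=1  102=13  103=2  104=7

101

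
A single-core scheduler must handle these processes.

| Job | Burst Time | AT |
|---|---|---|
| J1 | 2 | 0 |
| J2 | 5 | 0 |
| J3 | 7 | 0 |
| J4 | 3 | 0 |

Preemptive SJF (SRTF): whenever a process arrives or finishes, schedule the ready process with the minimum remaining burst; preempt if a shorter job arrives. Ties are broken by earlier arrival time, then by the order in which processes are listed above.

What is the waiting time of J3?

10

Gantt: | J1 0-2 | J4 2-5 | J2 5-10 | J3 10-17 |
Completion: J1=2  J2=10  J3=17  J4=5
Turnaround (C−A): J1=2  J2=10  J3=17  J4=5
Waiting(J3) = turnaround − burst = 17 − 7 = 10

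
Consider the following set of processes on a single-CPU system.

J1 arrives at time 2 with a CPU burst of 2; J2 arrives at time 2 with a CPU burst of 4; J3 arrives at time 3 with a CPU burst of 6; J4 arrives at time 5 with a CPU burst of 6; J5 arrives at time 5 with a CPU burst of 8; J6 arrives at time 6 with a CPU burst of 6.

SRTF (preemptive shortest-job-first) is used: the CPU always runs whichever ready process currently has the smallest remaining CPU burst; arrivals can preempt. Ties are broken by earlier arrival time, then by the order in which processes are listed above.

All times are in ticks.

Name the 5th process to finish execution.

J6

Schedule: | idle 0-2 | J1 2-4 | J2 4-8 | J3 8-14 | J4 14-20 | J6 20-26 | J5 26-34 |
Completion: J1=4  J2=8  J3=14  J4=20  J5=34  J6=26
Finish order: J1 → J2 → J3 → J4 → J6 → J5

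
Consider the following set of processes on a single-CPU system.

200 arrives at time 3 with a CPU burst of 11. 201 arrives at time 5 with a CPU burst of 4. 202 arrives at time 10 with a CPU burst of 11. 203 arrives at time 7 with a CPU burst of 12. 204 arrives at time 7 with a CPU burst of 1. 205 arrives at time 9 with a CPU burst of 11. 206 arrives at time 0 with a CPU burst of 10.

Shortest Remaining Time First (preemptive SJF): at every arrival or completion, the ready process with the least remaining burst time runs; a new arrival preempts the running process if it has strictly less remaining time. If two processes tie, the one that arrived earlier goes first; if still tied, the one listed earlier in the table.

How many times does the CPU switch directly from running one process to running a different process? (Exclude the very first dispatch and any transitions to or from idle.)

8

Gantt: | 206 0-5 | 201 5-7 | 204 7-8 | 201 8-10 | 206 10-15 | 200 15-26 | 205 26-37 | 202 37-48 | 203 48-60 |
Completion: 200=26  201=10  202=48  203=60  204=8  205=37  206=15
Turnaround (C−A): 200=23  201=5  202=38  203=53  204=1  205=28  206=15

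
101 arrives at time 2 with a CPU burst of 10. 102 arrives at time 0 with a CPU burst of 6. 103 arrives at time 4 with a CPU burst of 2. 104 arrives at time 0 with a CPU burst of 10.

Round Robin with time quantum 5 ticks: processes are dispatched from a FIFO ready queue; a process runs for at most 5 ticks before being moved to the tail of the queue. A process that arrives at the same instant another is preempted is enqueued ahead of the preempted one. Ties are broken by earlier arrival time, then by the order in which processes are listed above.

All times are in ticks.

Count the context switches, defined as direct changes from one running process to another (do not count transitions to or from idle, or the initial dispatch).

6

Schedule: | 102 0-5 | 104 5-10 | 101 10-15 | 103 15-17 | 102 17-18 | 104 18-23 | 101 23-28 |
Completion: 101=28  102=18  103=17  104=23
Turnaround (C−A): 101=26  102=18  103=13  104=23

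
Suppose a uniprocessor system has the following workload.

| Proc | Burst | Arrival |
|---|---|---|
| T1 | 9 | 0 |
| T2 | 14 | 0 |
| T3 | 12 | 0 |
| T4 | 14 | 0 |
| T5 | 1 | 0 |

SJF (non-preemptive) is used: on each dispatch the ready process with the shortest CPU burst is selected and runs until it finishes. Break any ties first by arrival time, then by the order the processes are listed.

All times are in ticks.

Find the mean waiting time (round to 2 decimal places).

13.80

Timeline: | T5 0-1 | T1 1-10 | T3 10-22 | T2 22-36 | T4 36-50 |
Completion: T1=10  T2=36  T3=22  T4=50  T5=1
Turnaround (C−A): T1=10  T2=36  T3=22  T4=50  T5=1
Waiting times: T1=1, T2=22, T3=10, T4=36, T5=0
Average waiting = (1+22+10+36+0) / 5 = 69/5 = 13.80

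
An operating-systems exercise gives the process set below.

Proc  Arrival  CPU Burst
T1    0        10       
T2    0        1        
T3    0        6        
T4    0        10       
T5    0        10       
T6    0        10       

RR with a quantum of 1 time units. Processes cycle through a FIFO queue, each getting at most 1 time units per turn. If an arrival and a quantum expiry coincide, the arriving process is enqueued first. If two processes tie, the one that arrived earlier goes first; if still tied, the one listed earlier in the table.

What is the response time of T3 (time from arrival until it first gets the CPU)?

2

Schedule: | T1 0-1 | T2 1-2 | T3 2-3 | T4 3-4 | T5 4-5 | T6 5-6 | T1 6-7 | T3 7-8 | T4 8-9 | T5 9-10 | T6 10-11 | T1 11-12 | T3 12-13 | T4 13-14 | T5 14-15 | T6 15-16 | T1 16-17 | T3 17-18 | T4 18-19 | T5 19-20 | T6 20-21 | T1 21-22 | T3 22-23 | T4 23-24 | T5 24-25 | T6 25-26 | T1 26-27 | T3 27-28 | T4 28-29 | T5 29-30 | T6 30-31 | T1 31-32 | T4 32-33 | T5 33-34 | T6 34-35 | T1 35-36 | T4 36-37 | T5 37-38 | T6 38-39 | T1 39-40 | T4 40-41 | T5 41-42 | T6 42-43 | T1 43-44 | T4 44-45 | T5 45-46 | T6 46-47 |
Completion: T1=44  T2=2  T3=28  T4=45  T5=46  T6=47
Response(T3) = first start − arrival = 2 − 0 = 2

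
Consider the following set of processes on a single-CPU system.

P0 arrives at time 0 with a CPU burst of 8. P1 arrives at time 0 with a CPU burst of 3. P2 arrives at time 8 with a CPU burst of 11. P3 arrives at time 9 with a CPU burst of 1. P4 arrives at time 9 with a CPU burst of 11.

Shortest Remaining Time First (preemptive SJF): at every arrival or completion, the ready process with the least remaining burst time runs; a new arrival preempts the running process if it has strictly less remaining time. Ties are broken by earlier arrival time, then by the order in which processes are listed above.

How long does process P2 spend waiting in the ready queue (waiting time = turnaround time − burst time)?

Gantt: | P1 0-3 | P0 3-9 | P3 9-10 | P0 10-12 | P2 12-23 | P4 23-34 |
Completion: P0=12  P1=3  P2=23  P3=10  P4=34
Waiting(P2) = turnaround − burst = 15 − 11 = 4

4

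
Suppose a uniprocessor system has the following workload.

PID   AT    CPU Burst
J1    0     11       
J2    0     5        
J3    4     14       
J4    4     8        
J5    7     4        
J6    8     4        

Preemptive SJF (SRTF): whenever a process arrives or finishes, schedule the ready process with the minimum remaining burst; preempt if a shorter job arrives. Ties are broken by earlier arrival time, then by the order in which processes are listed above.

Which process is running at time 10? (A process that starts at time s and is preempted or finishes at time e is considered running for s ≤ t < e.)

J5

Schedule: | J2 0-5 | J4 5-7 | J5 7-11 | J6 11-15 | J4 15-21 | J1 21-32 | J3 32-46 |
Completion: J1=32  J2=5  J3=46  J4=21  J5=11  J6=15
Turnaround (C−A): J1=32  J2=5  J3=42  J4=17  J5=4  J6=7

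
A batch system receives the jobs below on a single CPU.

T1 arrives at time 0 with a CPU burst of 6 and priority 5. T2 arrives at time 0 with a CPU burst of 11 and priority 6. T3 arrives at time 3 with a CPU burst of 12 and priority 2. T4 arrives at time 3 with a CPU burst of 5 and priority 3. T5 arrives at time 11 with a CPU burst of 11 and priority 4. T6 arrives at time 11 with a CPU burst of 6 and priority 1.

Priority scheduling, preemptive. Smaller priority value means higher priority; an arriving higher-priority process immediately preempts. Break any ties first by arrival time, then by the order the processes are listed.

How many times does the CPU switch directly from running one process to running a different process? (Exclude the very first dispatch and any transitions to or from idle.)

7

Gantt: | T1 0-3 | T3 3-11 | T6 11-17 | T3 17-21 | T4 21-26 | T5 26-37 | T1 37-40 | T2 40-51 |
Completion: T1=40  T2=51  T3=21  T4=26  T5=37  T6=17
Turnaround (C−A): T1=40  T2=51  T3=18  T4=23  T5=26  T6=6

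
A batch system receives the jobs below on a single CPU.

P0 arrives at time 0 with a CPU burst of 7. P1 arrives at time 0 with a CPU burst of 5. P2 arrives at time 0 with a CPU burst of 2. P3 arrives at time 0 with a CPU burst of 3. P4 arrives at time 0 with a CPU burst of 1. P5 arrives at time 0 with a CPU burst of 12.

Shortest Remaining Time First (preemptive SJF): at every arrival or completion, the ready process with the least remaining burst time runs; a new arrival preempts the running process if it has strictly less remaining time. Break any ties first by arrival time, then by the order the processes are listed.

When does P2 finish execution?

3

Schedule: | P4 0-1 | P2 1-3 | P3 3-6 | P1 6-11 | P0 11-18 | P5 18-30 |
Completion: P0=18  P1=11  P2=3  P3=6  P4=1  P5=30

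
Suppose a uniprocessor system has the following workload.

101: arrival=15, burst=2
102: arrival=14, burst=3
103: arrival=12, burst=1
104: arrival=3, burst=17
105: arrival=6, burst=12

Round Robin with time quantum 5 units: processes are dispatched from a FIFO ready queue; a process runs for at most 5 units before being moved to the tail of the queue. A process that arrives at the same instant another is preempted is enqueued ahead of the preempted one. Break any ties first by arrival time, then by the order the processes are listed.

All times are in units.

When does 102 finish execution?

Gantt: | idle 0-3 | 104 3-8 | 105 8-13 | 104 13-18 | 103 18-19 | 105 19-24 | 102 24-27 | 101 27-29 | 104 29-34 | 105 34-36 | 104 36-38 |
Completion: 101=29  102=27  103=19  104=38  105=36
Turnaround (C−A): 101=14  102=13  103=7  104=35  105=30

27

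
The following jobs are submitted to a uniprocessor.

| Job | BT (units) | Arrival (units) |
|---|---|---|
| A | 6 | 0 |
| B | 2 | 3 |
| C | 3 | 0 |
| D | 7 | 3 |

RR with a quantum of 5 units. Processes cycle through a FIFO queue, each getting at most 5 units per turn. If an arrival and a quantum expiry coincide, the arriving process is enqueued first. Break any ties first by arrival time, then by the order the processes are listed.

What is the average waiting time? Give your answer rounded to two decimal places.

7.00

Timeline: | A 0-5 | C 5-8 | B 8-10 | D 10-15 | A 15-16 | D 16-18 |
Completion: A=16  B=10  C=8  D=18
Turnaround (C−A): A=16  B=7  C=8  D=15
Waiting times: A=10, B=5, C=5, D=8
Average waiting = (10+5+5+8) / 4 = 28/4 = 7.00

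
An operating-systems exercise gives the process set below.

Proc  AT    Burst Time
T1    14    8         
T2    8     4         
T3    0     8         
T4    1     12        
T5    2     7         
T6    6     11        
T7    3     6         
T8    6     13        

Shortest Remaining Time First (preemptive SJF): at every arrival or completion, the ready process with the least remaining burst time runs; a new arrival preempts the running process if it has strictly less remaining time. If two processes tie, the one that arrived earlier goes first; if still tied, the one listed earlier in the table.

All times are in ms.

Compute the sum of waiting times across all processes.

Timeline: | T3 0-8 | T2 8-12 | T7 12-18 | T5 18-25 | T1 25-33 | T6 33-44 | T4 44-56 | T8 56-69 |
Completion: T1=33  T2=12  T3=8  T4=56  T5=25  T6=44  T7=18  T8=69
Waiting = turnaround − burst: T1=11, T2=0, T3=0, T4=43, T5=16, T6=27, T7=9, T8=50
Total waiting = 11 + 0 + 0 + 43 + 16 + 27 + 9 + 50 = 156

156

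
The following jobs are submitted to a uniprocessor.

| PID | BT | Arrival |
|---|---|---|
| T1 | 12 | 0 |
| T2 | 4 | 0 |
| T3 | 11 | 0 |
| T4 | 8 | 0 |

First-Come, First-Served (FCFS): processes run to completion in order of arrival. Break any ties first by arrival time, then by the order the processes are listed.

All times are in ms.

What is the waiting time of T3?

16

Timeline: | T1 0-12 | T2 12-16 | T3 16-27 | T4 27-35 |
Completion: T1=12  T2=16  T3=27  T4=35
Waiting(T3) = turnaround − burst = 27 − 11 = 16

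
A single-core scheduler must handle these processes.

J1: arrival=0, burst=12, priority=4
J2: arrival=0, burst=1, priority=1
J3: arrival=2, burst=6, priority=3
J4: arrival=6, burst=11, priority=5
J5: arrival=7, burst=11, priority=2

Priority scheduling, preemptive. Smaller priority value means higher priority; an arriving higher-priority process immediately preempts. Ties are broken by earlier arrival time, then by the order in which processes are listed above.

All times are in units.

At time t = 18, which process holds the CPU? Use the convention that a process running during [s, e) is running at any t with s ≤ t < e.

Timeline: | J2 0-1 | J1 1-2 | J3 2-7 | J5 7-18 | J3 18-19 | J1 19-30 | J4 30-41 |
Completion: J1=30  J2=1  J3=19  J4=41  J5=18
Turnaround (C−A): J1=30  J2=1  J3=17  J4=35  J5=11

J3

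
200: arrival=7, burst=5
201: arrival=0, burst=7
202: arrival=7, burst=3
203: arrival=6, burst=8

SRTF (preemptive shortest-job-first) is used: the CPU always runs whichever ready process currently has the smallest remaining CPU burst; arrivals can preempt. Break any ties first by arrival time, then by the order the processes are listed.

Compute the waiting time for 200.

3

Timeline: | 201 0-7 | 202 7-10 | 200 10-15 | 203 15-23 |
Completion: 200=15  201=7  202=10  203=23
Turnaround (C−A): 200=8  201=7  202=3  203=17
Waiting(200) = turnaround − burst = 8 − 5 = 3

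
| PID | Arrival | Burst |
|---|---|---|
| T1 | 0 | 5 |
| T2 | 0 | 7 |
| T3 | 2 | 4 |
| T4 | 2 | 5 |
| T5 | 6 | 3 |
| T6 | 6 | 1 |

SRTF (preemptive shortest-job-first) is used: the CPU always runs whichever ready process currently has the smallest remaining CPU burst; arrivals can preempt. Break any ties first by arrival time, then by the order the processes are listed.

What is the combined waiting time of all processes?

Gantt: | T1 0-5 | T3 5-6 | T6 6-7 | T3 7-10 | T5 10-13 | T4 13-18 | T2 18-25 |
Completion: T1=5  T2=25  T3=10  T4=18  T5=13  T6=7
Turnaround (C−A): T1=5  T2=25  T3=8  T4=16  T5=7  T6=1
Waiting = turnaround − burst: T1=0, T2=18, T3=4, T4=11, T5=4, T6=0
Total waiting = 0 + 18 + 4 + 11 + 4 + 0 = 37

37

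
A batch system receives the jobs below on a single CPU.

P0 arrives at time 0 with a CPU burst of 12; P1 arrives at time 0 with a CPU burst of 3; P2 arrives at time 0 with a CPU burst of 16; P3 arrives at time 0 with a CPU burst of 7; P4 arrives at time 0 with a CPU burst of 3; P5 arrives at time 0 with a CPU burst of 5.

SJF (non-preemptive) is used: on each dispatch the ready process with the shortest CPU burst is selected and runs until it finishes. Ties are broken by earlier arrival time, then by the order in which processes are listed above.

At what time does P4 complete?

Timeline: | P1 0-3 | P4 3-6 | P5 6-11 | P3 11-18 | P0 18-30 | P2 30-46 |
Completion: P0=30  P1=3  P2=46  P3=18  P4=6  P5=11
Turnaround (C−A): P0=30  P1=3  P2=46  P3=18  P4=6  P5=11

6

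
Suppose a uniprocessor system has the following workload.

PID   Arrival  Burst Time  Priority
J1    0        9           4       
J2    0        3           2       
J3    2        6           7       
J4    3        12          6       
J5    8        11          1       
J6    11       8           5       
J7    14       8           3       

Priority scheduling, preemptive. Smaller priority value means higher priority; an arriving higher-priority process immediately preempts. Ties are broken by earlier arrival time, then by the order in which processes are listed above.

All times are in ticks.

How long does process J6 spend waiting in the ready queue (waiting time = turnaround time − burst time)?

20

Gantt: | J2 0-3 | J1 3-8 | J5 8-19 | J7 19-27 | J1 27-31 | J6 31-39 | J4 39-51 | J3 51-57 |
Completion: J1=31  J2=3  J3=57  J4=51  J5=19  J6=39  J7=27
Turnaround (C−A): J1=31  J2=3  J3=55  J4=48  J5=11  J6=28  J7=13
Waiting(J6) = turnaround − burst = 28 − 8 = 20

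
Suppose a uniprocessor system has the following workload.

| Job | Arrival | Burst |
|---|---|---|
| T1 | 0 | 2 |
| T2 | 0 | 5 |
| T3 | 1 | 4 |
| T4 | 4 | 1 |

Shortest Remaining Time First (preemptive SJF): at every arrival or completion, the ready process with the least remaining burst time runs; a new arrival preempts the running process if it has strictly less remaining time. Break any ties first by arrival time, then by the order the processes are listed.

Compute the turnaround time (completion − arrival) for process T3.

6

Timeline: | T1 0-2 | T3 2-4 | T4 4-5 | T3 5-7 | T2 7-12 |
Completion: T1=2  T2=12  T3=7  T4=5
Turnaround (C−A): T1=2  T2=12  T3=6  T4=1
Turnaround(T3) = completion − arrival = 7 − 1 = 6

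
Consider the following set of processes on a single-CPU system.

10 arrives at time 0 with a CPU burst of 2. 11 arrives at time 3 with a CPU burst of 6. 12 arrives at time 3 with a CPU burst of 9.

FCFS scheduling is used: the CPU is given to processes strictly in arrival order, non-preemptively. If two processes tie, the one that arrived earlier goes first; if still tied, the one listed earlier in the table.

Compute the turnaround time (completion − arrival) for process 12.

15

Schedule: | 10 0-2 | idle 2-3 | 11 3-9 | 12 9-18 |
Completion: 10=2  11=9  12=18
Turnaround (C−A): 10=2  11=6  12=15
Turnaround(12) = completion − arrival = 18 − 3 = 15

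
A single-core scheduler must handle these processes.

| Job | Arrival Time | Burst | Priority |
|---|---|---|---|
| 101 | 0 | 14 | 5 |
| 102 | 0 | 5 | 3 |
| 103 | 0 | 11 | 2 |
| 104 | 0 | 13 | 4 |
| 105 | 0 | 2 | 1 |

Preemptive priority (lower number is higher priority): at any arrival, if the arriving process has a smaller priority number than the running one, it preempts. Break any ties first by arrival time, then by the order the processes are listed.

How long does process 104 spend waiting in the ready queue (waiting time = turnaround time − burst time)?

Schedule: | 105 0-2 | 103 2-13 | 102 13-18 | 104 18-31 | 101 31-45 |
Completion: 101=45  102=18  103=13  104=31  105=2
Turnaround (C−A): 101=45  102=18  103=13  104=31  105=2
Waiting(104) = turnaround − burst = 31 − 13 = 18

18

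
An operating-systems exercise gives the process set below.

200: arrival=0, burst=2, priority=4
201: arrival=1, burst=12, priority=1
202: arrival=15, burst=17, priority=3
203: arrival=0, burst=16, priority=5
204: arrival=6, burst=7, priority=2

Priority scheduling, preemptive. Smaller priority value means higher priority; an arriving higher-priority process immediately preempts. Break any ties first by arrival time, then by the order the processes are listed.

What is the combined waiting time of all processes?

86

Gantt: | 200 0-1 | 201 1-13 | 204 13-20 | 202 20-37 | 200 37-38 | 203 38-54 |
Completion: 200=38  201=13  202=37  203=54  204=20
Waiting = turnaround − burst: 200=36, 201=0, 202=5, 203=38, 204=7
Total waiting = 36 + 0 + 5 + 38 + 7 = 86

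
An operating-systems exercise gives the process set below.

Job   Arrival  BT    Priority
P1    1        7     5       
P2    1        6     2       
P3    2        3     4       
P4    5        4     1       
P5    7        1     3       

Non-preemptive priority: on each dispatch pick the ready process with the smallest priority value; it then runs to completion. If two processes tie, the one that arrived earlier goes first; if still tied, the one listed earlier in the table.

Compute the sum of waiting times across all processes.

30

Schedule: | idle 0-1 | P2 1-7 | P4 7-11 | P5 11-12 | P3 12-15 | P1 15-22 |
Completion: P1=22  P2=7  P3=15  P4=11  P5=12
Turnaround (C−A): P1=21  P2=6  P3=13  P4=6  P5=5
Waiting = turnaround − burst: P1=14, P2=0, P3=10, P4=2, P5=4
Total waiting = 14 + 0 + 10 + 2 + 4 = 30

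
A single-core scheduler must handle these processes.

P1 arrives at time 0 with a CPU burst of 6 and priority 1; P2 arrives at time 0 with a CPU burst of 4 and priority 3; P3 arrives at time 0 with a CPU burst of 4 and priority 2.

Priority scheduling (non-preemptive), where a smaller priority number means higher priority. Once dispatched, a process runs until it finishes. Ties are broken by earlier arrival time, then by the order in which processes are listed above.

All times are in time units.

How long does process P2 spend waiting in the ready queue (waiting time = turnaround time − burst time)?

10

Schedule: | P1 0-6 | P3 6-10 | P2 10-14 |
Completion: P1=6  P2=14  P3=10
Turnaround (C−A): P1=6  P2=14  P3=10
Waiting(P2) = turnaround − burst = 14 − 4 = 10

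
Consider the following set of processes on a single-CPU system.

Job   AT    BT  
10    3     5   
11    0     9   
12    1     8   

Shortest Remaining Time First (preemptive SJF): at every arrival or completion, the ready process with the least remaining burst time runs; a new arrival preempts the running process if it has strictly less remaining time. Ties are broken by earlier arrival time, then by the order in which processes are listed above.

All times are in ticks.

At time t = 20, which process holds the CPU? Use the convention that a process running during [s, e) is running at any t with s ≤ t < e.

Schedule: | 11 0-3 | 10 3-8 | 11 8-14 | 12 14-22 |
Completion: 10=8  11=14  12=22

12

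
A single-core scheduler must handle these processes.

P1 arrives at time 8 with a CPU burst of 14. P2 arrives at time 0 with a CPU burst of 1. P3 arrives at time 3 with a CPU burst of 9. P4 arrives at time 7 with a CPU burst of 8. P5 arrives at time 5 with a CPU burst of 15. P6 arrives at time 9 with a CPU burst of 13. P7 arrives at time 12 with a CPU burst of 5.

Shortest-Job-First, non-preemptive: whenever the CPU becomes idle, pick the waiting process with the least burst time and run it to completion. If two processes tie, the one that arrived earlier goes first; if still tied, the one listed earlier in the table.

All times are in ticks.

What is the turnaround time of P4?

18

Timeline: | P2 0-1 | idle 1-3 | P3 3-12 | P7 12-17 | P4 17-25 | P6 25-38 | P1 38-52 | P5 52-67 |
Completion: P1=52  P2=1  P3=12  P4=25  P5=67  P6=38  P7=17
Turnaround(P4) = completion − arrival = 25 − 7 = 18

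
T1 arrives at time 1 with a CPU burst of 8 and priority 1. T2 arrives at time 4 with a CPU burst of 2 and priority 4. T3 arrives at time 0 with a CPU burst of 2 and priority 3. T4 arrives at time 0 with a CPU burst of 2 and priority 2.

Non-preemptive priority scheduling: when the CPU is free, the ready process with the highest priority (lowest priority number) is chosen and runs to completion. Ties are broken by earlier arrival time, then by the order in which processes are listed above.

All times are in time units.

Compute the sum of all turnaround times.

33

Timeline: | T4 0-2 | T1 2-10 | T3 10-12 | T2 12-14 |
Completion: T1=10  T2=14  T3=12  T4=2
Turnaround (C−A): T1=9  T2=10  T3=12  T4=2
Turnaround = completion − arrival: T1=9, T2=10, T3=12, T4=2
Total turnaround = 9 + 10 + 12 + 2 = 33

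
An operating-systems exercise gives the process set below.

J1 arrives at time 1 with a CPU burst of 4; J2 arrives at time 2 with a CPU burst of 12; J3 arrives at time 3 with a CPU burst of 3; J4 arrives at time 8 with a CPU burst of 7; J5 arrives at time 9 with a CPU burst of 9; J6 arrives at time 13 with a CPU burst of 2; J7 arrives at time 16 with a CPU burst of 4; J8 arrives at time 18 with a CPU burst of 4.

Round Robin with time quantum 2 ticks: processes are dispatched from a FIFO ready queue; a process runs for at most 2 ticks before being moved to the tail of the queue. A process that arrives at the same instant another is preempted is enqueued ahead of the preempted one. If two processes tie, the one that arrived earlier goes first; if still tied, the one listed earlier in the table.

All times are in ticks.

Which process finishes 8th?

Gantt: | idle 0-1 | J1 1-3 | J2 3-5 | J3 5-7 | J1 7-9 | J2 9-11 | J3 11-12 | J4 12-14 | J5 14-16 | J2 16-18 | J6 18-20 | J4 20-22 | J7 22-24 | J5 24-26 | J8 26-28 | J2 28-30 | J4 30-32 | J7 32-34 | J5 34-36 | J8 36-38 | J2 38-40 | J4 40-41 | J5 41-43 | J2 43-45 | J5 45-46 |
Completion: J1=9  J2=45  J3=12  J4=41  J5=46  J6=20  J7=34  J8=38
Finish order: J1 → J3 → J6 → J7 → J8 → J4 → J2 → J5

J5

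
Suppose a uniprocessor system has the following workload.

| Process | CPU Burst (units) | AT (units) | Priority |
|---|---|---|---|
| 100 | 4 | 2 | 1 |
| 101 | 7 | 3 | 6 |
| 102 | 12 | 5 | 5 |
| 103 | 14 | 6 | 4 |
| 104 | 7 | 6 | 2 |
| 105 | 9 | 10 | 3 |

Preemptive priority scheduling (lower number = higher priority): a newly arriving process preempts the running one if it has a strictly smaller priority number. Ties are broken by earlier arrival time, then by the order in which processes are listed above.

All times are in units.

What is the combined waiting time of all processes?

95

Timeline: | idle 0-2 | 100 2-6 | 104 6-13 | 105 13-22 | 103 22-36 | 102 36-48 | 101 48-55 |
Completion: 100=6  101=55  102=48  103=36  104=13  105=22
Turnaround (C−A): 100=4  101=52  102=43  103=30  104=7  105=12
Waiting = turnaround − burst: 100=0, 101=45, 102=31, 103=16, 104=0, 105=3
Total waiting = 0 + 45 + 31 + 16 + 0 + 3 = 95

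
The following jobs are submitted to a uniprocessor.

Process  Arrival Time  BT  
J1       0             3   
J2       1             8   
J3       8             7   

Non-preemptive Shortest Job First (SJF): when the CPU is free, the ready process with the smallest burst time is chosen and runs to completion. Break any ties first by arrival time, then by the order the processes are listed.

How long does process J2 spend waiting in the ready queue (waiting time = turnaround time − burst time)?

2

Schedule: | J1 0-3 | J2 3-11 | J3 11-18 |
Completion: J1=3  J2=11  J3=18
Turnaround (C−A): J1=3  J2=10  J3=10
Waiting(J2) = turnaround − burst = 10 − 8 = 2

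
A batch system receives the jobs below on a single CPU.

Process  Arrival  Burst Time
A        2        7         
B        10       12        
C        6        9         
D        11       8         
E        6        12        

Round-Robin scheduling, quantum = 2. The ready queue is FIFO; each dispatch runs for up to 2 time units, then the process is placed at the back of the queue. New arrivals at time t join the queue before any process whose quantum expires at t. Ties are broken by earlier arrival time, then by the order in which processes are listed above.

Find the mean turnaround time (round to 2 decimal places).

Gantt: | idle 0-2 | A 2-6 | C 6-8 | E 8-10 | A 10-12 | C 12-14 | B 14-16 | E 16-18 | D 18-20 | A 20-21 | C 21-23 | B 23-25 | E 25-27 | D 27-29 | C 29-31 | B 31-33 | E 33-35 | D 35-37 | C 37-38 | B 38-40 | E 40-42 | D 42-44 | B 44-46 | E 46-48 | B 48-50 |
Completion: A=21  B=50  C=38  D=44  E=48
Turnaround times: A=19, B=40, C=32, D=33, E=42
Average turnaround = (19+40+32+33+42) / 5 = 166/5 = 33.20

33.20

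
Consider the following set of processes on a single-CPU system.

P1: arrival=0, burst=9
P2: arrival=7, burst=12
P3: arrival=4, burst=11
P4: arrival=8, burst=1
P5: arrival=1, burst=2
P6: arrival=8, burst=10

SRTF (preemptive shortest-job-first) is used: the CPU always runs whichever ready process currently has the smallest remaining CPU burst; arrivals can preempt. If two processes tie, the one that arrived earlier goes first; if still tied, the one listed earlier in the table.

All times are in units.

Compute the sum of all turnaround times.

96

Schedule: | P1 0-1 | P5 1-3 | P1 3-8 | P4 8-9 | P1 9-12 | P6 12-22 | P3 22-33 | P2 33-45 |
Completion: P1=12  P2=45  P3=33  P4=9  P5=3  P6=22
Turnaround (C−A): P1=12  P2=38  P3=29  P4=1  P5=2  P6=14
Turnaround = completion − arrival: P1=12, P2=38, P3=29, P4=1, P5=2, P6=14
Total turnaround = 12 + 38 + 29 + 1 + 2 + 14 = 96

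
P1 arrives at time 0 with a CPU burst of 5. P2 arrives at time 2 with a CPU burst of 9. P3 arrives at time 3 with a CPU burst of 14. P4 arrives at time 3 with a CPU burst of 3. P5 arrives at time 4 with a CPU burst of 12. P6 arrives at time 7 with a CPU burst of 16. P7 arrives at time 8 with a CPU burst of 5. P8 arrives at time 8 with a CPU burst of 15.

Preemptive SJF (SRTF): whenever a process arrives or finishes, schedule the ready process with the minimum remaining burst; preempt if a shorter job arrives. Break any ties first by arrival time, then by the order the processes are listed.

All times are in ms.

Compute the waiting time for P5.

Schedule: | P1 0-5 | P4 5-8 | P7 8-13 | P2 13-22 | P5 22-34 | P3 34-48 | P8 48-63 | P6 63-79 |
Completion: P1=5  P2=22  P3=48  P4=8  P5=34  P6=79  P7=13  P8=63
Waiting(P5) = turnaround − burst = 30 − 12 = 18

18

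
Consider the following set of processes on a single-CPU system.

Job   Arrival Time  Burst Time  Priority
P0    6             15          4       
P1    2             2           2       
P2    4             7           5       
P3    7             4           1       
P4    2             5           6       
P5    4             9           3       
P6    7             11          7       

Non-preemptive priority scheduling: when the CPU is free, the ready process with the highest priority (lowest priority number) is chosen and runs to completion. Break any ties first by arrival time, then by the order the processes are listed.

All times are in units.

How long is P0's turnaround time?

26

Schedule: | idle 0-2 | P1 2-4 | P5 4-13 | P3 13-17 | P0 17-32 | P2 32-39 | P4 39-44 | P6 44-55 |
Completion: P0=32  P1=4  P2=39  P3=17  P4=44  P5=13  P6=55
Turnaround(P0) = completion − arrival = 32 − 6 = 26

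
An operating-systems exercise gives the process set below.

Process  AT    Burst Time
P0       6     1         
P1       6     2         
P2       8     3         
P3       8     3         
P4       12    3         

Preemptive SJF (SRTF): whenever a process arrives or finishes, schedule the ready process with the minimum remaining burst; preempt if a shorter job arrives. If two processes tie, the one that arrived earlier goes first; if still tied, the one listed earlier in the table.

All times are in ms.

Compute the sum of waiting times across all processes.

9

Gantt: | idle 0-6 | P0 6-7 | P1 7-9 | P2 9-12 | P3 12-15 | P4 15-18 |
Completion: P0=7  P1=9  P2=12  P3=15  P4=18
Turnaround (C−A): P0=1  P1=3  P2=4  P3=7  P4=6
Waiting = turnaround − burst: P0=0, P1=1, P2=1, P3=4, P4=3
Total waiting = 0 + 1 + 1 + 4 + 3 = 9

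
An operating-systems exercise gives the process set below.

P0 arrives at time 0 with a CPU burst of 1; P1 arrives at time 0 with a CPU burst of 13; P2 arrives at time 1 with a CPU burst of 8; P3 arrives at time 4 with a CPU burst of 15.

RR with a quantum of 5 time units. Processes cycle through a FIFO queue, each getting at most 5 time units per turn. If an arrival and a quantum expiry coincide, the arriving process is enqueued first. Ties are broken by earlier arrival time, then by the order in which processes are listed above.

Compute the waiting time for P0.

Timeline: | P0 0-1 | P1 1-6 | P2 6-11 | P3 11-16 | P1 16-21 | P2 21-24 | P3 24-29 | P1 29-32 | P3 32-37 |
Completion: P0=1  P1=32  P2=24  P3=37
Turnaround (C−A): P0=1  P1=32  P2=23  P3=33
Waiting(P0) = turnaround − burst = 1 − 1 = 0

0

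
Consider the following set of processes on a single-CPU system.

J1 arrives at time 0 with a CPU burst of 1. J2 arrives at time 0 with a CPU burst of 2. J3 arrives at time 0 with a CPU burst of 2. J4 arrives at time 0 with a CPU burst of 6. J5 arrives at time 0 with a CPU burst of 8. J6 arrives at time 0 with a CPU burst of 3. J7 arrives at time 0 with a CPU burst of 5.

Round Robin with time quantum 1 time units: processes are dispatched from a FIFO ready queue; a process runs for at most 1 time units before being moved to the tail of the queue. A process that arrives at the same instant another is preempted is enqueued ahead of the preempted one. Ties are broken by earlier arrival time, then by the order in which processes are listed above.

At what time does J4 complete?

Timeline: | J1 0-1 | J2 1-2 | J3 2-3 | J4 3-4 | J5 4-5 | J6 5-6 | J7 6-7 | J2 7-8 | J3 8-9 | J4 9-10 | J5 10-11 | J6 11-12 | J7 12-13 | J4 13-14 | J5 14-15 | J6 15-16 | J7 16-17 | J4 17-18 | J5 18-19 | J7 19-20 | J4 20-21 | J5 21-22 | J7 22-23 | J4 23-24 | J5 24-27 |
Completion: J1=1  J2=8  J3=9  J4=24  J5=27  J6=16  J7=23

24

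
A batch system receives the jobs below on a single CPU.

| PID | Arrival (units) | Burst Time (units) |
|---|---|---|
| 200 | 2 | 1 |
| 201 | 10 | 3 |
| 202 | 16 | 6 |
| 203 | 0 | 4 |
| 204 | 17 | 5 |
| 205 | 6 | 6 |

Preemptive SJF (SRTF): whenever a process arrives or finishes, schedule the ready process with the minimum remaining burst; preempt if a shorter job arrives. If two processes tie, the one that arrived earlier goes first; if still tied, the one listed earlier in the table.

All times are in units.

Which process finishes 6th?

Gantt: | 203 0-2 | 200 2-3 | 203 3-5 | idle 5-6 | 205 6-12 | 201 12-15 | idle 15-16 | 202 16-22 | 204 22-27 |
Completion: 200=3  201=15  202=22  203=5  204=27  205=12
Turnaround (C−A): 200=1  201=5  202=6  203=5  204=10  205=6
Finish order: 200 → 203 → 205 → 201 → 202 → 204

204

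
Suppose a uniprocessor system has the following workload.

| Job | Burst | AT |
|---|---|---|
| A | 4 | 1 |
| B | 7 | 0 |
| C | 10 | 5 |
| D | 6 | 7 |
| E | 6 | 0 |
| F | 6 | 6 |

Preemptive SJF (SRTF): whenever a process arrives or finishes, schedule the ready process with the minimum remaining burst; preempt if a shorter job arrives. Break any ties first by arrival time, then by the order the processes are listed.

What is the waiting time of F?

Schedule: | E 0-1 | A 1-5 | E 5-10 | F 10-16 | D 16-22 | B 22-29 | C 29-39 |
Completion: A=5  B=29  C=39  D=22  E=10  F=16
Turnaround (C−A): A=4  B=29  C=34  D=15  E=10  F=10
Waiting(F) = turnaround − burst = 10 − 6 = 4

4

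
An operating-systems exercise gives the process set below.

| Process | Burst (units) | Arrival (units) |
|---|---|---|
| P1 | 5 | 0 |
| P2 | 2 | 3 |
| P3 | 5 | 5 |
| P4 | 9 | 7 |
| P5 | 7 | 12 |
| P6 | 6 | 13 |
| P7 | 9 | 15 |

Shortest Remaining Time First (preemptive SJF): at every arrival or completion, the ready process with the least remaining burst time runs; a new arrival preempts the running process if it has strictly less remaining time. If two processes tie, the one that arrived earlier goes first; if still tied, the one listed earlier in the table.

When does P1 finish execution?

5

Schedule: | P1 0-5 | P2 5-7 | P3 7-12 | P5 12-19 | P6 19-25 | P4 25-34 | P7 34-43 |
Completion: P1=5  P2=7  P3=12  P4=34  P5=19  P6=25  P7=43
Turnaround (C−A): P1=5  P2=4  P3=7  P4=27  P5=7  P6=12  P7=28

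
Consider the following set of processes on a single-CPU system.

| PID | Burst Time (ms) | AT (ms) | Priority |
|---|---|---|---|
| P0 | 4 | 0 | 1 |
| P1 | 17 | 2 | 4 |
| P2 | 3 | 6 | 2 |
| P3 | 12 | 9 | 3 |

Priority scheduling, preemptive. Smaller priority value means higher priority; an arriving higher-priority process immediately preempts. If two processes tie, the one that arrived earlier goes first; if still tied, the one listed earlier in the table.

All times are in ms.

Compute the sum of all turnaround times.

Timeline: | P0 0-4 | P1 4-6 | P2 6-9 | P3 9-21 | P1 21-36 |
Completion: P0=4  P1=36  P2=9  P3=21
Turnaround (C−A): P0=4  P1=34  P2=3  P3=12
Turnaround = completion − arrival: P0=4, P1=34, P2=3, P3=12
Total turnaround = 4 + 34 + 3 + 12 = 53

53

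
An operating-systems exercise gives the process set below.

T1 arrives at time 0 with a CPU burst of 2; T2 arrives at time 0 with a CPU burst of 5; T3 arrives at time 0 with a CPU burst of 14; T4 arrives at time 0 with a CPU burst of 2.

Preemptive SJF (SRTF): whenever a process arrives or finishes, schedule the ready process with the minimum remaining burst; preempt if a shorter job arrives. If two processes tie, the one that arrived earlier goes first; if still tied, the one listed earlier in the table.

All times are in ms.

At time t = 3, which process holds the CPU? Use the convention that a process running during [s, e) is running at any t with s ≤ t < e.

T4

Schedule: | T1 0-2 | T4 2-4 | T2 4-9 | T3 9-23 |
Completion: T1=2  T2=9  T3=23  T4=4
Turnaround (C−A): T1=2  T2=9  T3=23  T4=4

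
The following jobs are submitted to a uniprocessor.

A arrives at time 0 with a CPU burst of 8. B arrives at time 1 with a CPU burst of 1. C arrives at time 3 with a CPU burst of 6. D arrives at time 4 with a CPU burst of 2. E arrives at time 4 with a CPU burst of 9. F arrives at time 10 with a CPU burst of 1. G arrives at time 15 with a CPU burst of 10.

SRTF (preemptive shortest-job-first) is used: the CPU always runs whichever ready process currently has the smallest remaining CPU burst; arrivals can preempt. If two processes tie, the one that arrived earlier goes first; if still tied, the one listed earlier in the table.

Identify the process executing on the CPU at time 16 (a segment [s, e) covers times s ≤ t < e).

C

Gantt: | A 0-1 | B 1-2 | A 2-4 | D 4-6 | A 6-11 | F 11-12 | C 12-18 | E 18-27 | G 27-37 |
Completion: A=11  B=2  C=18  D=6  E=27  F=12  G=37
Turnaround (C−A): A=11  B=1  C=15  D=2  E=23  F=2  G=22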